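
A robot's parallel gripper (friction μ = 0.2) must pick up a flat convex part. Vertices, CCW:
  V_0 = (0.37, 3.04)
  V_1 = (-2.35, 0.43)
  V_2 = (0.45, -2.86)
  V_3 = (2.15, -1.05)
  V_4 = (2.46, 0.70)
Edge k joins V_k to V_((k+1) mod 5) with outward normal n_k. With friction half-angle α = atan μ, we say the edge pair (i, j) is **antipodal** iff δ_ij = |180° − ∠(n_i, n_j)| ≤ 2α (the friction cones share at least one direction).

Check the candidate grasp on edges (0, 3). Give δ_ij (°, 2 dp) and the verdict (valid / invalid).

α = atan 0.2 = 11.31°;  2α = 22.62°
edge 0: e_0 = (-2.72, -2.61);  n_0 = (-0.6924, +0.7215)
edge 3: e_3 = (+0.31, +1.75);  n_3 = (+0.9847, -0.1744)
∠(n_0, n_3) = 143.86°
δ = |180° − 143.86°| = 36.14°
36.14° > 2α = 22.62°  →  invalid

δ = 36.14°, invalid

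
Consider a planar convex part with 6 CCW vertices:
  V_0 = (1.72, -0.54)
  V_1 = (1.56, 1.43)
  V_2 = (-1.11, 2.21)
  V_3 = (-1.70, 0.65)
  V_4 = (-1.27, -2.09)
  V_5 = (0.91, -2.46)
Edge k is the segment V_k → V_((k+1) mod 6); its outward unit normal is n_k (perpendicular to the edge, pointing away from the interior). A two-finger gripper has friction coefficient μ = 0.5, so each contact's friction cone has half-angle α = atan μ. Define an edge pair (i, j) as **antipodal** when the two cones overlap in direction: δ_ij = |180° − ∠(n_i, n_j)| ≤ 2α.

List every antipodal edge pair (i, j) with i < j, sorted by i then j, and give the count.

count = 5; pairs: (0,2), (0,3), (1,4), (2,5), (3,5)

α = atan 0.5 = 26.57°;  2α = 53.13°
n_0 = (+0.9967, +0.0810)
n_1 = (+0.2804, +0.9599)
n_2 = (-0.9353, +0.3538)
n_3 = (-0.9879, -0.1550)
n_4 = (-0.1673, -0.9859)
n_5 = (+0.9214, -0.3887)
  (0,1): δ = 110.93°  ·
  (0,2): δ = 25.36°  ✓
  (0,3): δ = 4.28°  ✓
  (0,4): δ = 75.72°  ·
  (0,5): δ = 152.48°  ·
  (1,2): δ = 94.43°  ·
  (1,3): δ = 64.80°  ·
  (1,4): δ = 6.65°  ✓
  (1,5): δ = 83.41°  ·
  (2,3): δ = 150.36°  ·
  (2,4): δ = 78.92°  ·
  (2,5): δ = 2.16°  ✓
  (3,4): δ = 108.55°  ·
  (3,5): δ = 31.79°  ✓
  (4,5): δ = 103.24°  ·
antipodal pairs: 5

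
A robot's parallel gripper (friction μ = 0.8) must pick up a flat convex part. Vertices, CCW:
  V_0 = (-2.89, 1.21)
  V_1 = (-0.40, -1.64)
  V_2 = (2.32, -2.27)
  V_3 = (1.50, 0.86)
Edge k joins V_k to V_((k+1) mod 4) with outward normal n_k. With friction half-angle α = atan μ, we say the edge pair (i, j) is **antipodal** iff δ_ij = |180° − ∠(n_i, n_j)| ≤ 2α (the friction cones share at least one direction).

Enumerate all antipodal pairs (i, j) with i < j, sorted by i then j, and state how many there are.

α = atan 0.8 = 38.66°;  2α = 77.32°
n_0 = (-0.7531, -0.6579)
n_1 = (-0.2256, -0.9742)
n_2 = (+0.9674, +0.2534)
n_3 = (+0.0795, +0.9968)
  (0,1): δ = 144.18°  ·
  (0,2): δ = 26.46°  ✓
  (0,3): δ = 44.30°  ✓
  (1,2): δ = 62.28°  ✓
  (1,3): δ = 8.48°  ✓
  (2,3): δ = 109.24°  ·
antipodal pairs: 4

count = 4; pairs: (0,2), (0,3), (1,2), (1,3)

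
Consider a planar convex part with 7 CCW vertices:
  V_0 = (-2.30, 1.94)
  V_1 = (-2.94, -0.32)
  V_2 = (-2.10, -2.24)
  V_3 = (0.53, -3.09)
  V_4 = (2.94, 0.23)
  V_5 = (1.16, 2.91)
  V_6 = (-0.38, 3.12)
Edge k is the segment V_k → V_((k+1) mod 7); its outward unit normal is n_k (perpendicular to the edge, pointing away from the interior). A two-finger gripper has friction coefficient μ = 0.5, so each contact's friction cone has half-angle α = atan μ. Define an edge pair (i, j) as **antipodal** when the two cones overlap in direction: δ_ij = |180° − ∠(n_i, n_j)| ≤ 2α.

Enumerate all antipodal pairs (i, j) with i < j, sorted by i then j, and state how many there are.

α = atan 0.5 = 26.57°;  2α = 53.13°
n_0 = (-0.9622, +0.2725)
n_1 = (-0.9162, -0.4008)
n_2 = (-0.3075, -0.9515)
n_3 = (+0.8093, -0.5874)
n_4 = (+0.8330, +0.5533)
n_5 = (+0.1351, +0.9908)
n_6 = (-0.5236, +0.8520)
  (0,1): δ = 140.56°  ·
  (0,2): δ = 92.10°  ·
  (0,3): δ = 20.16°  ✓
  (0,4): δ = 49.40°  ✓
  (0,5): δ = 98.05°  ·
  (0,6): δ = 137.39°  ·
  (1,2): δ = 131.54°  ·
  (1,3): δ = 59.61°  ·
  (1,4): δ = 9.96°  ✓
  (1,5): δ = 58.61°  ·
  (1,6): δ = 97.94°  ·
  (2,3): δ = 108.07°  ·
  (2,4): δ = 38.50°  ✓
  (2,5): δ = 10.15°  ✓
  (2,6): δ = 49.48°  ✓
  (3,4): δ = 110.43°  ·
  (3,5): δ = 61.79°  ·
  (3,6): δ = 22.45°  ✓
  (4,5): δ = 131.36°  ·
  (4,6): δ = 92.02°  ·
  (5,6): δ = 140.66°  ·
antipodal pairs: 7

count = 7; pairs: (0,3), (0,4), (1,4), (2,4), (2,5), (2,6), (3,6)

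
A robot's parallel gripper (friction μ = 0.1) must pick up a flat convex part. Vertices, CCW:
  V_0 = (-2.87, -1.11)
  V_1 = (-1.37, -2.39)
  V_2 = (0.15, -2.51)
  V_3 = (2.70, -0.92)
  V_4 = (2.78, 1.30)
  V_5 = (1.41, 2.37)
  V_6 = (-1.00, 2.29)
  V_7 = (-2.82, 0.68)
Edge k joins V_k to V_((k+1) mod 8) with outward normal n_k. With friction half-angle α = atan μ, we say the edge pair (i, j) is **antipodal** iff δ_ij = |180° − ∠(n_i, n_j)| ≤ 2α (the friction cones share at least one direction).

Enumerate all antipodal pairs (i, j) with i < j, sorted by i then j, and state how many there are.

α = atan 0.1 = 5.71°;  2α = 11.42°
n_0 = (-0.6491, -0.7607)
n_1 = (-0.0787, -0.9969)
n_2 = (+0.5291, -0.8486)
n_3 = (+0.9994, -0.0360)
n_4 = (+0.6155, +0.7881)
n_5 = (-0.0332, +0.9994)
n_6 = (-0.6626, +0.7490)
n_7 = (-0.9996, +0.0279)
  (0,1): δ = 144.04°  ·
  (0,2): δ = 107.58°  ·
  (0,3): δ = 51.59°  ·
  (0,4): δ = 2.48°  ✓
  (0,5): δ = 42.38°  ·
  (0,6): δ = 81.97°  ·
  (0,7): δ = 128.88°  ·
  (1,2): δ = 143.54°  ·
  (1,3): δ = 87.55°  ·
  (1,4): δ = 33.48°  ·
  (1,5): δ = 6.42°  ✓
  (1,6): δ = 46.01°  ·
  (1,7): δ = 92.91°  ·
  (2,3): δ = 124.01°  ·
  (2,4): δ = 69.94°  ·
  (2,5): δ = 30.04°  ·
  (2,6): δ = 9.55°  ✓
  (2,7): δ = 56.46°  ·
  (3,4): δ = 125.93°  ·
  (3,5): δ = 86.03°  ·
  (3,6): δ = 46.44°  ·
  (3,7): δ = 0.46°  ✓
  (4,5): δ = 140.11°  ·
  (4,6): δ = 100.51°  ·
  (4,7): δ = 53.61°  ·
  (5,6): δ = 140.40°  ·
  (5,7): δ = 93.50°  ·
  (6,7): δ = 133.10°  ·
antipodal pairs: 4

count = 4; pairs: (0,4), (1,5), (2,6), (3,7)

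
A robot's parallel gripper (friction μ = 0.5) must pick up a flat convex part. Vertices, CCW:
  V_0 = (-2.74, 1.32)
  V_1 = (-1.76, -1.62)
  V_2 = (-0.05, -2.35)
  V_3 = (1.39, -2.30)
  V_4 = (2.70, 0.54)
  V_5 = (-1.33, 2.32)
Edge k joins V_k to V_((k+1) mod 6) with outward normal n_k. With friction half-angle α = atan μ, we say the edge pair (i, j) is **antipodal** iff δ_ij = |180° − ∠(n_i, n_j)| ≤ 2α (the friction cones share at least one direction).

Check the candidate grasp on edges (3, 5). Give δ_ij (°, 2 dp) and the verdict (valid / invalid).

δ = 29.89°, valid

α = atan 0.5 = 26.57°;  2α = 53.13°
edge 3: e_3 = (+1.31, +2.84);  n_3 = (+0.9081, -0.4189)
edge 5: e_5 = (-1.41, -1.00);  n_5 = (-0.5785, +0.8157)
∠(n_3, n_5) = 150.11°
δ = |180° − 150.11°| = 29.89°
29.89° ≤ 2α = 53.13°  →  valid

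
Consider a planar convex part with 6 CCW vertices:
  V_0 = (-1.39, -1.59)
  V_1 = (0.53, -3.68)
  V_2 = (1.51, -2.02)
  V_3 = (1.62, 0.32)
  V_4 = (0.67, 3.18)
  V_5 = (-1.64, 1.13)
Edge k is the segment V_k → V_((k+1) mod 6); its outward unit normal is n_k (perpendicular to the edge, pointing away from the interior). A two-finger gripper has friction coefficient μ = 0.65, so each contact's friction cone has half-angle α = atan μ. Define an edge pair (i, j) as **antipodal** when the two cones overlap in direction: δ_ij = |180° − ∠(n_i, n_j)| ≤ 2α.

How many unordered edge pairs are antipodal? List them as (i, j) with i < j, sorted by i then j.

count = 7; pairs: (0,2), (0,3), (1,4), (1,5), (2,4), (2,5), (3,5)

α = atan 0.65 = 33.02°;  2α = 66.05°
n_0 = (-0.7364, -0.6765)
n_1 = (+0.8611, -0.5084)
n_2 = (+0.9989, -0.0470)
n_3 = (+0.9490, +0.3152)
n_4 = (-0.6638, +0.7479)
n_5 = (-0.9958, -0.0915)
  (0,1): δ = 73.13°  ·
  (0,2): δ = 45.26°  ✓
  (0,3): δ = 24.20°  ✓
  (0,4): δ = 89.01°  ·
  (0,5): δ = 142.68°  ·
  (1,2): δ = 152.14°  ·
  (1,3): δ = 131.07°  ·
  (1,4): δ = 17.86°  ✓
  (1,5): δ = 35.81°  ✓
  (2,3): δ = 158.93°  ·
  (2,4): δ = 45.72°  ✓
  (2,5): δ = 7.94°  ✓
  (3,4): δ = 66.79°  ·
  (3,5): δ = 13.12°  ✓
  (4,5): δ = 126.34°  ·
antipodal pairs: 7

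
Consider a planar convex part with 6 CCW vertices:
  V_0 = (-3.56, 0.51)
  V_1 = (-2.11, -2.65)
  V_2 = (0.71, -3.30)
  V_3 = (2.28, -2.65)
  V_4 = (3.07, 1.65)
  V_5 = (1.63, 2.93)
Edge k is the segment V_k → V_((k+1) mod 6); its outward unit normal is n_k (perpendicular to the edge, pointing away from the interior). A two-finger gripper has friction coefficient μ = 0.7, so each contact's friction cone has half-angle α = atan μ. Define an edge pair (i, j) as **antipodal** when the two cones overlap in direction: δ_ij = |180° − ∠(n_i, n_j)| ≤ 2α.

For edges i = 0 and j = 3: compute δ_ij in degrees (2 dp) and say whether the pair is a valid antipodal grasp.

δ = 35.06°, valid

α = atan 0.7 = 34.99°;  2α = 69.98°
edge 0: e_0 = (+1.45, -3.16);  n_0 = (-0.9089, -0.4171)
edge 3: e_3 = (+0.79, +4.30);  n_3 = (+0.9835, -0.1807)
∠(n_0, n_3) = 144.94°
δ = |180° − 144.94°| = 35.06°
35.06° ≤ 2α = 69.98°  →  valid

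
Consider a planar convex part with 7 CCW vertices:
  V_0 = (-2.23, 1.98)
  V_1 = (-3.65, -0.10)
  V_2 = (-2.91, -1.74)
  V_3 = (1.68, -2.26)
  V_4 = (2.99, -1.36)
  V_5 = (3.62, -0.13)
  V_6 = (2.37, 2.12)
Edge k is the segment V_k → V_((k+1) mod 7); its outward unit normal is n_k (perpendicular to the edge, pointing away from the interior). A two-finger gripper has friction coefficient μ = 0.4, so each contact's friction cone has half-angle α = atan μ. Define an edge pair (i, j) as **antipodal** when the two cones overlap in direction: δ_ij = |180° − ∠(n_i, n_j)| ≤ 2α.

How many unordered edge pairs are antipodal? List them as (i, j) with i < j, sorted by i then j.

count = 5; pairs: (0,3), (0,4), (1,5), (2,6), (3,6)

α = atan 0.4 = 21.80°;  2α = 43.60°
n_0 = (-0.8259, +0.5638)
n_1 = (-0.9115, -0.4113)
n_2 = (-0.1126, -0.9936)
n_3 = (+0.5663, -0.8242)
n_4 = (+0.8900, -0.4559)
n_5 = (+0.8742, +0.4856)
n_6 = (-0.0304, +0.9995)
  (0,1): δ = 121.39°  ·
  (0,2): δ = 62.14°  ·
  (0,3): δ = 21.19°  ✓
  (0,4): δ = 7.20°  ✓
  (0,5): δ = 63.38°  ·
  (0,6): δ = 126.06°  ·
  (1,2): δ = 120.75°  ·
  (1,3): δ = 79.80°  ·
  (1,4): δ = 51.41°  ·
  (1,5): δ = 4.77°  ✓
  (1,6): δ = 67.46°  ·
  (2,3): δ = 139.05°  ·
  (2,4): δ = 110.66°  ·
  (2,5): δ = 54.48°  ·
  (2,6): δ = 8.21°  ✓
  (3,4): δ = 151.61°  ·
  (3,5): δ = 95.44°  ·
  (3,6): δ = 32.75°  ✓
  (4,5): δ = 123.82°  ·
  (4,6): δ = 61.14°  ·
  (5,6): δ = 117.31°  ·
antipodal pairs: 5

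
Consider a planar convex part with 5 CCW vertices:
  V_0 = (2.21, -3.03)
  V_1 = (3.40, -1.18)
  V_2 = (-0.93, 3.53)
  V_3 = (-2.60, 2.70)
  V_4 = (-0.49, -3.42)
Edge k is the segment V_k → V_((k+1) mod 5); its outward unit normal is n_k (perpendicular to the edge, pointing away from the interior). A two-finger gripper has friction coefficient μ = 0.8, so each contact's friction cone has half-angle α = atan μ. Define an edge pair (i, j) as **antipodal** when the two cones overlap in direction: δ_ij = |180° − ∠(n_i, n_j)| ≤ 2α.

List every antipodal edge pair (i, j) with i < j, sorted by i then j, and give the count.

count = 5; pairs: (0,2), (0,3), (1,3), (1,4), (2,4)

α = atan 0.8 = 38.66°;  2α = 77.32°
n_0 = (+0.8410, -0.5410)
n_1 = (+0.7362, +0.6768)
n_2 = (-0.4451, +0.8955)
n_3 = (-0.9454, -0.3259)
n_4 = (+0.1430, -0.9897)
  (0,1): δ = 104.66°  ·
  (0,2): δ = 30.82°  ✓
  (0,3): δ = 51.77°  ✓
  (0,4): δ = 130.97°  ·
  (1,2): δ = 106.17°  ·
  (1,3): δ = 23.57°  ✓
  (1,4): δ = 55.63°  ✓
  (2,3): δ = 97.40°  ·
  (2,4): δ = 18.21°  ✓
  (3,4): δ = 100.80°  ·
antipodal pairs: 5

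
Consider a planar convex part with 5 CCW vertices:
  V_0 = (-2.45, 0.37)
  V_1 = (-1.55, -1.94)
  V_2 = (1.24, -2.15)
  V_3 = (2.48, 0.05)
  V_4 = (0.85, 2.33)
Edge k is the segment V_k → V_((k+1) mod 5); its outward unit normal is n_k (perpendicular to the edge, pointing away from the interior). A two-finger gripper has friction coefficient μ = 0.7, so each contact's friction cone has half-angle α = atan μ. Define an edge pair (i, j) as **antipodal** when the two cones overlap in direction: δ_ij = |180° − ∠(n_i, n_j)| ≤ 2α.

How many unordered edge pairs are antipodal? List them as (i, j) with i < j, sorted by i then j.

α = atan 0.7 = 34.99°;  2α = 69.98°
n_0 = (-0.9318, -0.3630)
n_1 = (-0.0751, -0.9972)
n_2 = (+0.8712, -0.4910)
n_3 = (+0.8135, +0.5816)
n_4 = (-0.5107, +0.8598)
  (0,1): δ = 115.59°  ·
  (0,2): δ = 50.69°  ✓
  (0,3): δ = 14.28°  ✓
  (0,4): δ = 99.42°  ·
  (1,2): δ = 115.10°  ·
  (1,3): δ = 50.13°  ✓
  (1,4): δ = 35.01°  ✓
  (2,3): δ = 115.03°  ·
  (2,4): δ = 29.89°  ✓
  (3,4): δ = 94.85°  ·
antipodal pairs: 5

count = 5; pairs: (0,2), (0,3), (1,3), (1,4), (2,4)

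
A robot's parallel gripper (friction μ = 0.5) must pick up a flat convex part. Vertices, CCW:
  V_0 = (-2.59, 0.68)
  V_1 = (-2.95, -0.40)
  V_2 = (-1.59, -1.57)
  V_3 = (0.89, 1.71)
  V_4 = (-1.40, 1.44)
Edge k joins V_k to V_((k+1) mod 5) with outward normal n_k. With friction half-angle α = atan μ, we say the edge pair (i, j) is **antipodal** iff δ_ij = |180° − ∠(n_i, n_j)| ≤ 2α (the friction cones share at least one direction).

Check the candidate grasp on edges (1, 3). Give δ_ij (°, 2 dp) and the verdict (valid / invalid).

α = atan 0.5 = 26.57°;  2α = 53.13°
edge 1: e_1 = (+1.36, -1.17);  n_1 = (-0.6522, -0.7581)
edge 3: e_3 = (-2.29, -0.27);  n_3 = (-0.1171, +0.9931)
∠(n_1, n_3) = 132.57°
δ = |180° − 132.57°| = 47.43°
47.43° ≤ 2α = 53.13°  →  valid

δ = 47.43°, valid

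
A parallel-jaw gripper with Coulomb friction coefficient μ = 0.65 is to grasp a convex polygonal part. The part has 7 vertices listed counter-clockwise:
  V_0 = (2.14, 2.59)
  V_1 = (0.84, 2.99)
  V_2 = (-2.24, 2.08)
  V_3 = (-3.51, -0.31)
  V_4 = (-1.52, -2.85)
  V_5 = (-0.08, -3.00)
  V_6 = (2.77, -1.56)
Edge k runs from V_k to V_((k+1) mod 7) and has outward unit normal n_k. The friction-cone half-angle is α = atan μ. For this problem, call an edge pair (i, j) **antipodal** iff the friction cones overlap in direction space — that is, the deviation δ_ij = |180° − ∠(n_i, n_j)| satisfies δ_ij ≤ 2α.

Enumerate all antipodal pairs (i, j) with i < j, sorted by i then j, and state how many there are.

count = 8; pairs: (0,3), (0,4), (0,5), (1,4), (1,5), (2,5), (2,6), (3,6)

α = atan 0.65 = 33.02°;  2α = 66.05°
n_0 = (+0.2941, +0.9558)
n_1 = (-0.2833, +0.9590)
n_2 = (-0.8831, +0.4692)
n_3 = (-0.7872, -0.6167)
n_4 = (-0.1036, -0.9946)
n_5 = (+0.4510, -0.8925)
n_6 = (+0.9887, +0.1501)
  (0,1): δ = 146.44°  ·
  (0,2): δ = 100.88°  ·
  (0,3): δ = 34.82°  ✓
  (0,4): δ = 11.16°  ✓
  (0,5): δ = 43.91°  ✓
  (0,6): δ = 115.73°  ·
  (1,2): δ = 134.45°  ·
  (1,3): δ = 68.38°  ·
  (1,4): δ = 22.41°  ✓
  (1,5): δ = 10.35°  ✓
  (1,6): δ = 82.17°  ·
  (2,3): δ = 113.94°  ·
  (2,4): δ = 67.96°  ·
  (2,5): δ = 35.21°  ✓
  (2,6): δ = 36.62°  ✓
  (3,4): δ = 134.02°  ·
  (3,5): δ = 101.27°  ·
  (3,6): δ = 29.45°  ✓
  (4,5): δ = 147.25°  ·
  (4,6): δ = 75.42°  ·
  (5,6): δ = 108.17°  ·
antipodal pairs: 8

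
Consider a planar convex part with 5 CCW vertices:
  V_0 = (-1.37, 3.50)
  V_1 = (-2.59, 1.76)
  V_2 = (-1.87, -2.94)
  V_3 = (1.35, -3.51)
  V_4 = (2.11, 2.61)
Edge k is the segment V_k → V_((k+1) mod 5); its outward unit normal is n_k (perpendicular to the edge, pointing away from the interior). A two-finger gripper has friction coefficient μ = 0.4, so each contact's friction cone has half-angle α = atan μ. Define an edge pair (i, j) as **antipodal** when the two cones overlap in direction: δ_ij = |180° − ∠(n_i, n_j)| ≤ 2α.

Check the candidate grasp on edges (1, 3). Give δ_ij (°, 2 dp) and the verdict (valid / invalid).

δ = 15.79°, valid

α = atan 0.4 = 21.80°;  2α = 43.60°
edge 1: e_1 = (+0.72, -4.70);  n_1 = (-0.9885, -0.1514)
edge 3: e_3 = (+0.76, +6.12);  n_3 = (+0.9924, -0.1232)
∠(n_1, n_3) = 164.21°
δ = |180° − 164.21°| = 15.79°
15.79° ≤ 2α = 43.60°  →  valid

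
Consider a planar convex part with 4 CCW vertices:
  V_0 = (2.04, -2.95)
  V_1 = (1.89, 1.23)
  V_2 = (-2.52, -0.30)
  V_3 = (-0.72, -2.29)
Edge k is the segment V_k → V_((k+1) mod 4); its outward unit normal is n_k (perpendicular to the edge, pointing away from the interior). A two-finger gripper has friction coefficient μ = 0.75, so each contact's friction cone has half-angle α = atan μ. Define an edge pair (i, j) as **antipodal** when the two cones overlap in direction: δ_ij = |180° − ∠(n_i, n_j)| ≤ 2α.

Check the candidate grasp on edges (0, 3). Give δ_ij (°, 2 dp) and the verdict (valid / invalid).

δ = 74.50°, invalid

α = atan 0.75 = 36.87°;  2α = 73.74°
edge 0: e_0 = (-0.15, +4.18);  n_0 = (+0.9994, +0.0359)
edge 3: e_3 = (+2.76, -0.66);  n_3 = (-0.2326, -0.9726)
∠(n_0, n_3) = 105.50°
δ = |180° − 105.50°| = 74.50°
74.50° > 2α = 73.74°  →  invalid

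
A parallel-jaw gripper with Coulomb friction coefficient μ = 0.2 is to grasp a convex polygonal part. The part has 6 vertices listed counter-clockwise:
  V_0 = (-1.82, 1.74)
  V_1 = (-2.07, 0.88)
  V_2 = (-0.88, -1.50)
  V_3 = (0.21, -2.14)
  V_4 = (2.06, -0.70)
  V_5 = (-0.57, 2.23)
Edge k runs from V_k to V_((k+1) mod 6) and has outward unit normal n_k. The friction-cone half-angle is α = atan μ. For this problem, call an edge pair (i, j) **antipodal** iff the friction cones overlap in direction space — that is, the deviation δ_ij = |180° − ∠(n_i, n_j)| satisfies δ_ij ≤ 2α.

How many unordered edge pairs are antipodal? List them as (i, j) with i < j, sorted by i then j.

count = 3; pairs: (1,4), (2,4), (3,5)

α = atan 0.2 = 11.31°;  2α = 22.62°
n_0 = (-0.9602, +0.2791)
n_1 = (-0.8944, -0.4472)
n_2 = (-0.5063, -0.8623)
n_3 = (+0.6142, -0.7891)
n_4 = (+0.7442, +0.6680)
n_5 = (-0.3650, +0.9310)
  (0,1): δ = 137.23°  ·
  (0,2): δ = 104.21°  ·
  (0,3): δ = 35.89°  ·
  (0,4): δ = 58.12°  ·
  (0,5): δ = 127.61°  ·
  (1,2): δ = 146.98°  ·
  (1,3): δ = 78.67°  ·
  (1,4): δ = 15.35°  ✓
  (1,5): δ = 84.84°  ·
  (2,3): δ = 111.68°  ·
  (2,4): δ = 17.67°  ✓
  (2,5): δ = 51.82°  ·
  (3,4): δ = 85.98°  ·
  (3,5): δ = 16.49°  ✓
  (4,5): δ = 110.51°  ·
antipodal pairs: 3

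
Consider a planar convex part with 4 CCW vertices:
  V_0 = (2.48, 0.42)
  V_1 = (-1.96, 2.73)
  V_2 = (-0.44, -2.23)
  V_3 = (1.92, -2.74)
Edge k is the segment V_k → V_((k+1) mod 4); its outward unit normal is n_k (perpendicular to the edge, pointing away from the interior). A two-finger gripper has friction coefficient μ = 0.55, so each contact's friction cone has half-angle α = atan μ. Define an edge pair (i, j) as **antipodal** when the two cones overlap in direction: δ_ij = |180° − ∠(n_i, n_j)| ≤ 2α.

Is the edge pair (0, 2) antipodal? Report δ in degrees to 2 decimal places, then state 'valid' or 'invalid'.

α = atan 0.55 = 28.81°;  2α = 57.62°
edge 0: e_0 = (-4.44, +2.31);  n_0 = (+0.4615, +0.8871)
edge 2: e_2 = (+2.36, -0.51);  n_2 = (-0.2112, -0.9774)
∠(n_0, n_2) = 164.71°
δ = |180° − 164.71°| = 15.29°
15.29° ≤ 2α = 57.62°  →  valid

δ = 15.29°, valid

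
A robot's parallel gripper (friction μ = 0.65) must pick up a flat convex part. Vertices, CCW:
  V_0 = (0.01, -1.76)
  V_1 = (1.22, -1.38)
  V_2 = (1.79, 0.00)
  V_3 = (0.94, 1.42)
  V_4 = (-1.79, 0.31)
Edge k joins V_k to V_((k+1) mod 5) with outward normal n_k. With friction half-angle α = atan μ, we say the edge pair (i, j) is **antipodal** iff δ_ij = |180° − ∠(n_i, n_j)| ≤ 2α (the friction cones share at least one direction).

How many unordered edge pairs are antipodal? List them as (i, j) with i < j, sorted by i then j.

count = 4; pairs: (0,3), (1,3), (1,4), (2,4)

α = atan 0.65 = 33.02°;  2α = 66.05°
n_0 = (+0.2996, -0.9541)
n_1 = (+0.9243, -0.3818)
n_2 = (+0.8580, +0.5136)
n_3 = (-0.3767, +0.9264)
n_4 = (-0.7546, -0.6562)
  (0,1): δ = 129.88°  ·
  (0,2): δ = 76.53°  ·
  (0,3): δ = 4.69°  ✓
  (0,4): δ = 113.57°  ·
  (1,2): δ = 126.65°  ·
  (1,3): δ = 45.43°  ✓
  (1,4): δ = 63.45°  ✓
  (2,3): δ = 98.78°  ·
  (2,4): δ = 10.10°  ✓
  (3,4): δ = 71.12°  ·
antipodal pairs: 4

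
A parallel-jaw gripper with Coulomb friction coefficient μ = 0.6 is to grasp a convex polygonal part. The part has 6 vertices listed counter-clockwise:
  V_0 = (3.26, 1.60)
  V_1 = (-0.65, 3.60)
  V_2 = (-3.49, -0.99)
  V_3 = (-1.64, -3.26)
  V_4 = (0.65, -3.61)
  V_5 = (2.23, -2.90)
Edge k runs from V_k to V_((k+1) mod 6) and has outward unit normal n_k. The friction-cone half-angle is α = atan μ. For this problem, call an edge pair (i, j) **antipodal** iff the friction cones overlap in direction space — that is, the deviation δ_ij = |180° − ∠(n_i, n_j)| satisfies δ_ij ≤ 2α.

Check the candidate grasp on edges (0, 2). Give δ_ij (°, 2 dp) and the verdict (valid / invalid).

α = atan 0.6 = 30.96°;  2α = 61.93°
edge 0: e_0 = (-3.91, +2.00);  n_0 = (+0.4554, +0.8903)
edge 2: e_2 = (+1.85, -2.27);  n_2 = (-0.7752, -0.6317)
∠(n_0, n_2) = 156.27°
δ = |180° − 156.27°| = 23.73°
23.73° ≤ 2α = 61.93°  →  valid

δ = 23.73°, valid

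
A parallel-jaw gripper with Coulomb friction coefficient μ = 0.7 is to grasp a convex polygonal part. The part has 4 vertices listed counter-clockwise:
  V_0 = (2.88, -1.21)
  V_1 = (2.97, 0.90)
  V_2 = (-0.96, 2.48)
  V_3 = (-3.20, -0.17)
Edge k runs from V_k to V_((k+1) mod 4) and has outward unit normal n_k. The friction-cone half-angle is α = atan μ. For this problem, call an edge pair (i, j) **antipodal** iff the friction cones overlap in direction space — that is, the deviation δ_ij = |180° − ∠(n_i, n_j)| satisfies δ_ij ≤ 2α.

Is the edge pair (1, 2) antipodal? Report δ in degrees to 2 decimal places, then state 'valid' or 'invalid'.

α = atan 0.7 = 34.99°;  2α = 69.98°
edge 1: e_1 = (-3.93, +1.58);  n_1 = (+0.3730, +0.9278)
edge 2: e_2 = (-2.24, -2.65);  n_2 = (-0.7637, +0.6456)
∠(n_1, n_2) = 71.69°
δ = |180° − 71.69°| = 108.31°
108.31° > 2α = 69.98°  →  invalid

δ = 108.31°, invalid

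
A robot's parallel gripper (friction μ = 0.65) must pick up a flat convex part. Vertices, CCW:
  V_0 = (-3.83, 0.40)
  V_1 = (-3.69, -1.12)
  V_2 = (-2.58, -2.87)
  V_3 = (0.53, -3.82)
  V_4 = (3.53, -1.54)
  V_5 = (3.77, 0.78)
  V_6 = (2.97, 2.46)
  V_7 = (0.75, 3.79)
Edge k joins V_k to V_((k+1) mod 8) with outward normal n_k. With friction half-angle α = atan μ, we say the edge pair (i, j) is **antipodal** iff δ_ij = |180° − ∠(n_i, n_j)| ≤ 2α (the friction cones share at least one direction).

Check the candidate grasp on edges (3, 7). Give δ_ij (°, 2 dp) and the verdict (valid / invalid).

α = atan 0.65 = 33.02°;  2α = 66.05°
edge 3: e_3 = (+3.00, +2.28);  n_3 = (+0.6051, -0.7962)
edge 7: e_7 = (-4.58, -3.39);  n_7 = (-0.5949, +0.8038)
∠(n_3, n_7) = 179.27°
δ = |180° − 179.27°| = 0.73°
0.73° ≤ 2α = 66.05°  →  valid

δ = 0.73°, valid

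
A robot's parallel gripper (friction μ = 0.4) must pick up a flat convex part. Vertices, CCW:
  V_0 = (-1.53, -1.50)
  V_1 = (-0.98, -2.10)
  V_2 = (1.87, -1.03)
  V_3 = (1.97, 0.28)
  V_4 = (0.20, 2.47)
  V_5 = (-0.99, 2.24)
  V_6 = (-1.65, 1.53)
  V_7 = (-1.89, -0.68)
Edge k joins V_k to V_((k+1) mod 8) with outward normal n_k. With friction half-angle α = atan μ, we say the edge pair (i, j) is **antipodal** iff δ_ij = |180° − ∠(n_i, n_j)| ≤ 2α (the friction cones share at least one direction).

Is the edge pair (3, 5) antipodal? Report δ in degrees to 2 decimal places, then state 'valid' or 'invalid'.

α = atan 0.4 = 21.80°;  2α = 43.60°
edge 3: e_3 = (-1.77, +2.19);  n_3 = (+0.7777, +0.6286)
edge 5: e_5 = (-0.66, -0.71);  n_5 = (-0.7324, +0.6808)
∠(n_3, n_5) = 98.14°
δ = |180° − 98.14°| = 81.86°
81.86° > 2α = 43.60°  →  invalid

δ = 81.86°, invalid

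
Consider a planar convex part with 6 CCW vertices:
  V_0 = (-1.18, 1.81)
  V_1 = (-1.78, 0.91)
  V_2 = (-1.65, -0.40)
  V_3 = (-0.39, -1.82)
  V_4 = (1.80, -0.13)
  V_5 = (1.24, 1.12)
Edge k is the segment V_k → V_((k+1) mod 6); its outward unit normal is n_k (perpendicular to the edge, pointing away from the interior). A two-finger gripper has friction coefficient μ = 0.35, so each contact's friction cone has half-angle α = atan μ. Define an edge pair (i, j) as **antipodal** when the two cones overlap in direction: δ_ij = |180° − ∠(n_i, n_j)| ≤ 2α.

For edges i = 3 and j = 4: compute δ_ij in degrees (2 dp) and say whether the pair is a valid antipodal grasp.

δ = 103.52°, invalid

α = atan 0.35 = 19.29°;  2α = 38.58°
edge 3: e_3 = (+2.19, +1.69);  n_3 = (+0.6109, -0.7917)
edge 4: e_4 = (-0.56, +1.25);  n_4 = (+0.9126, +0.4088)
∠(n_3, n_4) = 76.48°
δ = |180° − 76.48°| = 103.52°
103.52° > 2α = 38.58°  →  invalid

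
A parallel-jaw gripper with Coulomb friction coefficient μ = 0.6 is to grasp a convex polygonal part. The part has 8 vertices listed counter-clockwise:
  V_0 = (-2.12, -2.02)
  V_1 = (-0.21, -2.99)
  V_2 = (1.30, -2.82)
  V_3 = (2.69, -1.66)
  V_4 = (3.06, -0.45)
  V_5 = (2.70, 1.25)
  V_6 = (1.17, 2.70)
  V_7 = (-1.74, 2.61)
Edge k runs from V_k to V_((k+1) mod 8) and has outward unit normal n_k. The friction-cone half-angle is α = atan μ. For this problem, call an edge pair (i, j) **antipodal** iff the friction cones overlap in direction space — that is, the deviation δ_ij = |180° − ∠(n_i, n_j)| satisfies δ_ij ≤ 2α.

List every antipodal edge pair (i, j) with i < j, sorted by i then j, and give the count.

count = 10; pairs: (0,4), (0,5), (0,6), (1,5), (1,6), (2,6), (2,7), (3,7), (4,7), (5,7)

α = atan 0.6 = 30.96°;  2α = 61.93°
n_0 = (-0.4528, -0.8916)
n_1 = (+0.1119, -0.9937)
n_2 = (+0.6407, -0.7678)
n_3 = (+0.9563, -0.2924)
n_4 = (+0.9783, +0.2072)
n_5 = (+0.6879, +0.7258)
n_6 = (-0.0309, +0.9995)
n_7 = (-0.9966, +0.0818)
  (0,1): δ = 146.65°  ·
  (0,2): δ = 113.23°  ·
  (0,3): δ = 80.08°  ·
  (0,4): δ = 51.12°  ✓
  (0,5): δ = 16.54°  ✓
  (0,6): δ = 28.70°  ✓
  (0,7): δ = 112.23°  ·
  (1,2): δ = 146.58°  ·
  (1,3): δ = 113.43°  ·
  (1,4): δ = 84.47°  ·
  (1,5): δ = 49.89°  ✓
  (1,6): δ = 4.65°  ✓
  (1,7): δ = 78.88°  ·
  (2,3): δ = 146.85°  ·
  (2,4): δ = 117.89°  ·
  (2,5): δ = 83.31°  ·
  (2,6): δ = 38.07°  ✓
  (2,7): δ = 45.46°  ✓
  (3,4): δ = 151.04°  ·
  (3,5): δ = 116.46°  ·
  (3,6): δ = 71.23°  ·
  (3,7): δ = 12.31°  ✓
  (4,5): δ = 145.42°  ·
  (4,6): δ = 100.19°  ·
  (4,7): δ = 16.65°  ✓
  (5,6): δ = 134.77°  ·
  (5,7): δ = 51.23°  ✓
  (6,7): δ = 96.46°  ·
antipodal pairs: 10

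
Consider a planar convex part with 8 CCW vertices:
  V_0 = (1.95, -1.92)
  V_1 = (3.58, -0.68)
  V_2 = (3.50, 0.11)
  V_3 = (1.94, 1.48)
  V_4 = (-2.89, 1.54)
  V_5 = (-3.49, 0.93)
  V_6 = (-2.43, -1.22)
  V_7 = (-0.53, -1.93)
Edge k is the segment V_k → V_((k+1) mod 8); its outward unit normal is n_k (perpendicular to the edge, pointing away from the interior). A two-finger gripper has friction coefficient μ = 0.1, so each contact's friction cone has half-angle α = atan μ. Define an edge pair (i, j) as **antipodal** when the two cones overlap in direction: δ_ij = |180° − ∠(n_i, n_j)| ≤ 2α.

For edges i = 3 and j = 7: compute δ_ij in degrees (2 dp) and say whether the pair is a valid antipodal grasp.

α = atan 0.1 = 5.71°;  2α = 11.42°
edge 3: e_3 = (-4.83, +0.06);  n_3 = (+0.0124, +0.9999)
edge 7: e_7 = (+2.48, +0.01);  n_7 = (+0.0040, -1.0000)
∠(n_3, n_7) = 179.06°
δ = |180° − 179.06°| = 0.94°
0.94° ≤ 2α = 11.42°  →  valid

δ = 0.94°, valid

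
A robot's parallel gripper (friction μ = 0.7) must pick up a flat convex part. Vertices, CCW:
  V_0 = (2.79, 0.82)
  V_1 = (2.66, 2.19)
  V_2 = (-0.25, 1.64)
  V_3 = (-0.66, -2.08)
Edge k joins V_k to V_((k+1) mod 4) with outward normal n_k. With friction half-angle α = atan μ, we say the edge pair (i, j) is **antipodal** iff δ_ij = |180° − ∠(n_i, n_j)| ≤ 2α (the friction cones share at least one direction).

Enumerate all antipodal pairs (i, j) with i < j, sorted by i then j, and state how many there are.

count = 3; pairs: (0,2), (1,3), (2,3)

α = atan 0.7 = 34.99°;  2α = 69.98°
n_0 = (+0.9955, +0.0945)
n_1 = (-0.1857, +0.9826)
n_2 = (-0.9940, +0.1096)
n_3 = (+0.6435, -0.7655)
  (0,1): δ = 84.72°  ·
  (0,2): δ = 11.71°  ✓
  (0,3): δ = 124.63°  ·
  (1,2): δ = 106.99°  ·
  (1,3): δ = 29.35°  ✓
  (2,3): δ = 43.66°  ✓
antipodal pairs: 3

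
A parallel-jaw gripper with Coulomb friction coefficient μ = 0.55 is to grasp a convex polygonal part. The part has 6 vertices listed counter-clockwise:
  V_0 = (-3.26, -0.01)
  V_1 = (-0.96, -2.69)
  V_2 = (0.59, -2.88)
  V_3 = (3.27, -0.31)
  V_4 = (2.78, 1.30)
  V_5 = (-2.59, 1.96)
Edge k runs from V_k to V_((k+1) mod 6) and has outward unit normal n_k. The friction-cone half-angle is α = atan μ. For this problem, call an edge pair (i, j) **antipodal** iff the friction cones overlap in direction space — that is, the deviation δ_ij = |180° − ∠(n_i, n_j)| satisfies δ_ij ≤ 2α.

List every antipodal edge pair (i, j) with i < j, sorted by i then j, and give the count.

α = atan 0.55 = 28.81°;  2α = 57.62°
n_0 = (-0.7589, -0.6513)
n_1 = (-0.1217, -0.9926)
n_2 = (+0.6921, -0.7218)
n_3 = (+0.9567, +0.2912)
n_4 = (+0.1220, +0.9925)
n_5 = (-0.9467, +0.3220)
  (0,1): δ = 137.62°  ·
  (0,2): δ = 86.84°  ·
  (0,3): δ = 23.71°  ✓
  (0,4): δ = 42.36°  ✓
  (0,5): δ = 120.58°  ·
  (1,2): δ = 129.21°  ·
  (1,3): δ = 66.08°  ·
  (1,4): δ = 0.02°  ✓
  (1,5): δ = 78.21°  ·
  (2,3): δ = 116.87°  ·
  (2,4): δ = 50.81°  ✓
  (2,5): δ = 27.42°  ✓
  (3,4): δ = 113.93°  ·
  (3,5): δ = 35.71°  ✓
  (4,5): δ = 101.78°  ·
antipodal pairs: 6

count = 6; pairs: (0,3), (0,4), (1,4), (2,4), (2,5), (3,5)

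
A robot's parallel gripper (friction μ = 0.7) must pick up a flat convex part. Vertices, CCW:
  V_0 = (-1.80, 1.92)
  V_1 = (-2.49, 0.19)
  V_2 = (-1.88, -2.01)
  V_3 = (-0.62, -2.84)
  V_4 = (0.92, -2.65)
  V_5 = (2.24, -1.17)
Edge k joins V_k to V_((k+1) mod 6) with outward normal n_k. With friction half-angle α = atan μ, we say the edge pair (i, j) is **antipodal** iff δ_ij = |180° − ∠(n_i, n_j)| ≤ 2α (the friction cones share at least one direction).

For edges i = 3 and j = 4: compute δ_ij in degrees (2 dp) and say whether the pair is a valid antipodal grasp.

α = atan 0.7 = 34.99°;  2α = 69.98°
edge 3: e_3 = (+1.54, +0.19);  n_3 = (+0.1224, -0.9925)
edge 4: e_4 = (+1.32, +1.48);  n_4 = (+0.7463, -0.6656)
∠(n_3, n_4) = 41.24°
δ = |180° − 41.24°| = 138.76°
138.76° > 2α = 69.98°  →  invalid

δ = 138.76°, invalid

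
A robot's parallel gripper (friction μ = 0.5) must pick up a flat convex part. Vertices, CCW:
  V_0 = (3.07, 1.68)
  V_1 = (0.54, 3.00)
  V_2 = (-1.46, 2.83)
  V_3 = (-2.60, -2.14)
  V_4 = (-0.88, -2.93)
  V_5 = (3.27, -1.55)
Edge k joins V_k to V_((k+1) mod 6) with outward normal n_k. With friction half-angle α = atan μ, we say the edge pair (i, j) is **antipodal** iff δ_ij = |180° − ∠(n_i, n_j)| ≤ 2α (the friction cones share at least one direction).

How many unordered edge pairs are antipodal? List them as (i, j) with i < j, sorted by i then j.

α = atan 0.5 = 26.57°;  2α = 53.13°
n_0 = (+0.4626, +0.8866)
n_1 = (-0.0847, +0.9964)
n_2 = (-0.9747, +0.2236)
n_3 = (-0.4174, -0.9087)
n_4 = (+0.3155, -0.9489)
n_5 = (+0.9981, +0.0618)
  (0,1): δ = 147.59°  ·
  (0,2): δ = 75.37°  ·
  (0,3): δ = 2.88°  ✓
  (0,4): δ = 45.95°  ✓
  (0,5): δ = 121.10°  ·
  (1,2): δ = 107.78°  ·
  (1,3): δ = 29.53°  ✓
  (1,4): δ = 13.54°  ✓
  (1,5): δ = 88.68°  ·
  (2,3): δ = 101.75°  ·
  (2,4): δ = 58.69°  ·
  (2,5): δ = 16.46°  ✓
  (3,4): δ = 136.94°  ·
  (3,5): δ = 61.79°  ·
  (4,5): δ = 104.85°  ·
antipodal pairs: 5

count = 5; pairs: (0,3), (0,4), (1,3), (1,4), (2,5)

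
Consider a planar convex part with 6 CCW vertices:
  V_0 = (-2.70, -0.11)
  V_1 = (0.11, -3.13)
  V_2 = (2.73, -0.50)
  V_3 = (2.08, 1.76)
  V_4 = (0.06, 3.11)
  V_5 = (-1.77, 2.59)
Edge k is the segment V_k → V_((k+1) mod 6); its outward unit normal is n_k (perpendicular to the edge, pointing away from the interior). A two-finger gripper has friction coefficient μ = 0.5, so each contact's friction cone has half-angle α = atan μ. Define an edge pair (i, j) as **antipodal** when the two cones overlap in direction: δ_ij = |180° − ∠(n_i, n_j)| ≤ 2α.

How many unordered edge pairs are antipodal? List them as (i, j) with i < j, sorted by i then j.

count = 5; pairs: (0,2), (0,3), (1,4), (1,5), (2,5)

α = atan 0.5 = 26.57°;  2α = 53.13°
n_0 = (-0.7321, -0.6812)
n_1 = (+0.7085, -0.7058)
n_2 = (+0.9610, +0.2764)
n_3 = (+0.5556, +0.8314)
n_4 = (-0.2733, +0.9619)
n_5 = (-0.9455, +0.3257)
  (0,1): δ = 87.83°  ·
  (0,2): δ = 26.89°  ✓
  (0,3): δ = 13.31°  ✓
  (0,4): δ = 62.93°  ·
  (0,5): δ = 118.06°  ·
  (1,2): δ = 119.06°  ·
  (1,3): δ = 78.86°  ·
  (1,4): δ = 29.25°  ✓
  (1,5): δ = 25.88°  ✓
  (2,3): δ = 139.80°  ·
  (2,4): δ = 90.18°  ·
  (2,5): δ = 35.05°  ✓
  (3,4): δ = 130.38°  ·
  (3,5): δ = 75.25°  ·
  (4,5): δ = 124.87°  ·
antipodal pairs: 5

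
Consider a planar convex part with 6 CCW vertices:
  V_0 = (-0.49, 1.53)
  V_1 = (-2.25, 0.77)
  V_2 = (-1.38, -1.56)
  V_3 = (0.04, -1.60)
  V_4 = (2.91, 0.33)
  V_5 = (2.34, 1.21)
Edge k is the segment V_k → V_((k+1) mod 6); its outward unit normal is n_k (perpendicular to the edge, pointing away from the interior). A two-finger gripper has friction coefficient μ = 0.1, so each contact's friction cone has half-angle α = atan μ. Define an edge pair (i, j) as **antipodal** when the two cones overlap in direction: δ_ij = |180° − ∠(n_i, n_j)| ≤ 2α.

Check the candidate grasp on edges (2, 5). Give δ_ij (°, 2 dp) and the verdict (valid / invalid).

δ = 4.84°, valid

α = atan 0.1 = 5.71°;  2α = 11.42°
edge 2: e_2 = (+1.42, -0.04);  n_2 = (-0.0282, -0.9996)
edge 5: e_5 = (-2.83, +0.32);  n_5 = (+0.1124, +0.9937)
∠(n_2, n_5) = 175.16°
δ = |180° − 175.16°| = 4.84°
4.84° ≤ 2α = 11.42°  →  valid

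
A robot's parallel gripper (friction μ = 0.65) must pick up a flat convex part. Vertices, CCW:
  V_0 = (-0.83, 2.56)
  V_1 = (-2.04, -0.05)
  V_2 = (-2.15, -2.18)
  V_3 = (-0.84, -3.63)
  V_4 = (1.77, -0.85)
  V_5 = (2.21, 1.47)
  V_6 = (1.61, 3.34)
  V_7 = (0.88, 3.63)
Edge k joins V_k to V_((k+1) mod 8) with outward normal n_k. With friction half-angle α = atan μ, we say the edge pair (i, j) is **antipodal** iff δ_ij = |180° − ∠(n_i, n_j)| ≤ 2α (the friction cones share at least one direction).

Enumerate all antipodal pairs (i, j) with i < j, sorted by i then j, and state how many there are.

α = atan 0.65 = 33.02°;  2α = 66.05°
n_0 = (-0.9072, +0.4206)
n_1 = (-0.9987, +0.0516)
n_2 = (-0.7420, -0.6704)
n_3 = (+0.7290, -0.6845)
n_4 = (+0.9825, -0.1863)
n_5 = (+0.9522, +0.3055)
n_6 = (+0.3692, +0.9294)
n_7 = (-0.5304, +0.8477)
  (0,1): δ = 158.08°  ·
  (0,2): δ = 113.03°  ·
  (0,3): δ = 18.32°  ✓
  (0,4): δ = 14.13°  ✓
  (0,5): δ = 42.66°  ✓
  (0,6): δ = 93.21°  ·
  (0,7): δ = 146.91°  ·
  (1,2): δ = 134.95°  ·
  (1,3): δ = 40.24°  ✓
  (1,4): δ = 7.78°  ✓
  (1,5): δ = 20.75°  ✓
  (1,6): δ = 71.29°  ·
  (1,7): δ = 124.99°  ·
  (2,3): δ = 85.29°  ·
  (2,4): δ = 52.84°  ✓
  (2,5): δ = 24.31°  ✓
  (2,6): δ = 26.24°  ✓
  (2,7): δ = 79.94°  ·
  (3,4): δ = 147.55°  ·
  (3,5): δ = 119.02°  ·
  (3,6): δ = 68.47°  ·
  (3,7): δ = 14.77°  ✓
  (4,5): δ = 151.47°  ·
  (4,6): δ = 100.93°  ·
  (4,7): δ = 47.23°  ✓
  (5,6): δ = 129.46°  ·
  (5,7): δ = 75.75°  ·
  (6,7): δ = 126.30°  ·
antipodal pairs: 11

count = 11; pairs: (0,3), (0,4), (0,5), (1,3), (1,4), (1,5), (2,4), (2,5), (2,6), (3,7), (4,7)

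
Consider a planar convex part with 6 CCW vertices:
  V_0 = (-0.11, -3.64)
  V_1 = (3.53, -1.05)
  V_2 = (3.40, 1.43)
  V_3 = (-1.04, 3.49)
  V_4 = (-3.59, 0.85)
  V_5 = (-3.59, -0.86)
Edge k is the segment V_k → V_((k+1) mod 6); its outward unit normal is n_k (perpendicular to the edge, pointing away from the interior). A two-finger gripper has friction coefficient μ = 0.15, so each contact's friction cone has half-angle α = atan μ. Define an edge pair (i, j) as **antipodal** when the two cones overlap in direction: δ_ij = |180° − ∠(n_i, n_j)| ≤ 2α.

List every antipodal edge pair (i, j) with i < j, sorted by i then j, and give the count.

α = atan 0.15 = 8.53°;  2α = 17.06°
n_0 = (+0.5798, -0.8148)
n_1 = (+0.9986, +0.0523)
n_2 = (+0.4209, +0.9071)
n_3 = (-0.7193, +0.6947)
n_4 = (-1.0000, -0.0000)
n_5 = (-0.6241, -0.7813)
  (0,1): δ = 122.43°  ·
  (0,2): δ = 60.32°  ·
  (0,3): δ = 10.56°  ✓
  (0,4): δ = 54.57°  ·
  (0,5): δ = 105.95°  ·
  (1,2): δ = 117.89°  ·
  (1,3): δ = 47.01°  ·
  (1,4): δ = 3.00°  ✓
  (1,5): δ = 48.38°  ·
  (2,3): δ = 109.12°  ·
  (2,4): δ = 65.11°  ·
  (2,5): δ = 13.73°  ✓
  (3,4): δ = 135.99°  ·
  (3,5): δ = 84.61°  ·
  (4,5): δ = 128.62°  ·
antipodal pairs: 3

count = 3; pairs: (0,3), (1,4), (2,5)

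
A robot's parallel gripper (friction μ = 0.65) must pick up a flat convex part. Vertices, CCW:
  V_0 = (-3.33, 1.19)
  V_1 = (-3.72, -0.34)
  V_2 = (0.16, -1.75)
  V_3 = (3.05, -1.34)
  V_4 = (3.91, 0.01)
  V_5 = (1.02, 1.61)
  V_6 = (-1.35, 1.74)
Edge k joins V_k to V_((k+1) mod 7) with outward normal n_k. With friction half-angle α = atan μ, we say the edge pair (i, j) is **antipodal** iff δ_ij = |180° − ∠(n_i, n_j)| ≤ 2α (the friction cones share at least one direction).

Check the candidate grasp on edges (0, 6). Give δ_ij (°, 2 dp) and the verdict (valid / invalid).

α = atan 0.65 = 33.02°;  2α = 66.05°
edge 0: e_0 = (-0.39, -1.53);  n_0 = (-0.9690, +0.2470)
edge 6: e_6 = (-1.98, -0.55);  n_6 = (-0.2676, +0.9635)
∠(n_0, n_6) = 60.18°
δ = |180° − 60.18°| = 119.82°
119.82° > 2α = 66.05°  →  invalid

δ = 119.82°, invalid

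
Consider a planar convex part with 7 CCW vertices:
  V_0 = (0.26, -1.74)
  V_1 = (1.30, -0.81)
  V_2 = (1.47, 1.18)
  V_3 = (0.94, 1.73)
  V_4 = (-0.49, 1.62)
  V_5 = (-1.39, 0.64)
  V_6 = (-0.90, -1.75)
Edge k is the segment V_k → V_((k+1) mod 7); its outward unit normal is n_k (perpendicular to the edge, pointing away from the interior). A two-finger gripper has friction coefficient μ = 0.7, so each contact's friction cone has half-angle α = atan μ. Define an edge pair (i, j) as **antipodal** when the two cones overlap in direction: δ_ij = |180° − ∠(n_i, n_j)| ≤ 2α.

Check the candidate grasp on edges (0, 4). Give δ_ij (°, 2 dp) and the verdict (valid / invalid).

α = atan 0.7 = 34.99°;  2α = 69.98°
edge 0: e_0 = (+1.04, +0.93);  n_0 = (+0.6666, -0.7454)
edge 4: e_4 = (-0.90, -0.98);  n_4 = (-0.7365, +0.6764)
∠(n_0, n_4) = 174.37°
δ = |180° − 174.37°| = 5.63°
5.63° ≤ 2α = 69.98°  →  valid

δ = 5.63°, valid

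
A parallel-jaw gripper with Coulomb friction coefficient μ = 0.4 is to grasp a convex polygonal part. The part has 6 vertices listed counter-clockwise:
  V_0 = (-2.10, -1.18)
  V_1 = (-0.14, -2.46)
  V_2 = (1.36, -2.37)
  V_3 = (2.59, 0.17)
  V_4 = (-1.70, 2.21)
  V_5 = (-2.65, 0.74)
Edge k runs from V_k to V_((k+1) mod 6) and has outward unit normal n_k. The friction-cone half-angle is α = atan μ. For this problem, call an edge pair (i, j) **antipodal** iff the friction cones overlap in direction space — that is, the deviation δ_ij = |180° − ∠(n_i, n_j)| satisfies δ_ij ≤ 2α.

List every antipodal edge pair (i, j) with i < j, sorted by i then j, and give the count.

α = atan 0.4 = 21.80°;  2α = 43.60°
n_0 = (-0.5468, -0.8373)
n_1 = (+0.0599, -0.9982)
n_2 = (+0.9000, -0.4358)
n_3 = (+0.4294, +0.9031)
n_4 = (-0.8399, +0.5428)
n_5 = (-0.9613, -0.2754)
  (0,1): δ = 143.42°  ·
  (0,2): δ = 82.69°  ·
  (0,3): δ = 7.71°  ✓
  (0,4): δ = 90.27°  ·
  (0,5): δ = 139.13°  ·
  (1,2): δ = 119.27°  ·
  (1,3): δ = 28.87°  ✓
  (1,4): δ = 53.69°  ·
  (1,5): δ = 102.55°  ·
  (2,3): δ = 89.59°  ·
  (2,4): δ = 7.03°  ✓
  (2,5): δ = 41.82°  ✓
  (3,4): δ = 97.44°  ·
  (3,5): δ = 48.58°  ·
  (4,5): δ = 131.14°  ·
antipodal pairs: 4

count = 4; pairs: (0,3), (1,3), (2,4), (2,5)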